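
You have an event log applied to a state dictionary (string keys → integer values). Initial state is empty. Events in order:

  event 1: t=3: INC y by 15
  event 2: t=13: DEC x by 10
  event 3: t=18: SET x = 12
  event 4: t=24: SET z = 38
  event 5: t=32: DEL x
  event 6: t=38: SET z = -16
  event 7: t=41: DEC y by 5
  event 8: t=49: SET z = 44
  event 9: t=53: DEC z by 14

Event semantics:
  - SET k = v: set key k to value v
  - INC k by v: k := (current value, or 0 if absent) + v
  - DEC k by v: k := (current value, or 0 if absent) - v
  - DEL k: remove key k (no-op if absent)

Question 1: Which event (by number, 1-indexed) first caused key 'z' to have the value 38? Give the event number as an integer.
Looking for first event where z becomes 38:
  event 4: z (absent) -> 38  <-- first match

Answer: 4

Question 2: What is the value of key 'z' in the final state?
Track key 'z' through all 9 events:
  event 1 (t=3: INC y by 15): z unchanged
  event 2 (t=13: DEC x by 10): z unchanged
  event 3 (t=18: SET x = 12): z unchanged
  event 4 (t=24: SET z = 38): z (absent) -> 38
  event 5 (t=32: DEL x): z unchanged
  event 6 (t=38: SET z = -16): z 38 -> -16
  event 7 (t=41: DEC y by 5): z unchanged
  event 8 (t=49: SET z = 44): z -16 -> 44
  event 9 (t=53: DEC z by 14): z 44 -> 30
Final: z = 30

Answer: 30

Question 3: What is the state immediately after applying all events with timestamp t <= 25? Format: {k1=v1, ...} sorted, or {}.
Apply events with t <= 25 (4 events):
  after event 1 (t=3: INC y by 15): {y=15}
  after event 2 (t=13: DEC x by 10): {x=-10, y=15}
  after event 3 (t=18: SET x = 12): {x=12, y=15}
  after event 4 (t=24: SET z = 38): {x=12, y=15, z=38}

Answer: {x=12, y=15, z=38}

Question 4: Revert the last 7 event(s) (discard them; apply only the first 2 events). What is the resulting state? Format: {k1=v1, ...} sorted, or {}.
Keep first 2 events (discard last 7):
  after event 1 (t=3: INC y by 15): {y=15}
  after event 2 (t=13: DEC x by 10): {x=-10, y=15}

Answer: {x=-10, y=15}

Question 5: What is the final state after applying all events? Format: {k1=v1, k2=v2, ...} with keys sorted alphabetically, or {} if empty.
  after event 1 (t=3: INC y by 15): {y=15}
  after event 2 (t=13: DEC x by 10): {x=-10, y=15}
  after event 3 (t=18: SET x = 12): {x=12, y=15}
  after event 4 (t=24: SET z = 38): {x=12, y=15, z=38}
  after event 5 (t=32: DEL x): {y=15, z=38}
  after event 6 (t=38: SET z = -16): {y=15, z=-16}
  after event 7 (t=41: DEC y by 5): {y=10, z=-16}
  after event 8 (t=49: SET z = 44): {y=10, z=44}
  after event 9 (t=53: DEC z by 14): {y=10, z=30}

Answer: {y=10, z=30}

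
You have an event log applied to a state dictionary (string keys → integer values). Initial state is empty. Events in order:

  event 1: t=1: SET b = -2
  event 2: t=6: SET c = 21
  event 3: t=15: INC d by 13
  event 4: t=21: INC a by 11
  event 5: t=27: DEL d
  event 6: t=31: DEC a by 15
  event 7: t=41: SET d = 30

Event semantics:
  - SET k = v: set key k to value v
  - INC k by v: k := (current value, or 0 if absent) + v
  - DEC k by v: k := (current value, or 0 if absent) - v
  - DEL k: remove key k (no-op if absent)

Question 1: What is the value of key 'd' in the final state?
Answer: 30

Derivation:
Track key 'd' through all 7 events:
  event 1 (t=1: SET b = -2): d unchanged
  event 2 (t=6: SET c = 21): d unchanged
  event 3 (t=15: INC d by 13): d (absent) -> 13
  event 4 (t=21: INC a by 11): d unchanged
  event 5 (t=27: DEL d): d 13 -> (absent)
  event 6 (t=31: DEC a by 15): d unchanged
  event 7 (t=41: SET d = 30): d (absent) -> 30
Final: d = 30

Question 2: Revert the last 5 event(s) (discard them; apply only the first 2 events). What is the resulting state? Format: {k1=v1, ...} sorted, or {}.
Keep first 2 events (discard last 5):
  after event 1 (t=1: SET b = -2): {b=-2}
  after event 2 (t=6: SET c = 21): {b=-2, c=21}

Answer: {b=-2, c=21}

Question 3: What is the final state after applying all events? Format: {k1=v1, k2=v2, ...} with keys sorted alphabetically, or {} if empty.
  after event 1 (t=1: SET b = -2): {b=-2}
  after event 2 (t=6: SET c = 21): {b=-2, c=21}
  after event 3 (t=15: INC d by 13): {b=-2, c=21, d=13}
  after event 4 (t=21: INC a by 11): {a=11, b=-2, c=21, d=13}
  after event 5 (t=27: DEL d): {a=11, b=-2, c=21}
  after event 6 (t=31: DEC a by 15): {a=-4, b=-2, c=21}
  after event 7 (t=41: SET d = 30): {a=-4, b=-2, c=21, d=30}

Answer: {a=-4, b=-2, c=21, d=30}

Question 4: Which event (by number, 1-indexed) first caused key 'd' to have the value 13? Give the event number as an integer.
Looking for first event where d becomes 13:
  event 3: d (absent) -> 13  <-- first match

Answer: 3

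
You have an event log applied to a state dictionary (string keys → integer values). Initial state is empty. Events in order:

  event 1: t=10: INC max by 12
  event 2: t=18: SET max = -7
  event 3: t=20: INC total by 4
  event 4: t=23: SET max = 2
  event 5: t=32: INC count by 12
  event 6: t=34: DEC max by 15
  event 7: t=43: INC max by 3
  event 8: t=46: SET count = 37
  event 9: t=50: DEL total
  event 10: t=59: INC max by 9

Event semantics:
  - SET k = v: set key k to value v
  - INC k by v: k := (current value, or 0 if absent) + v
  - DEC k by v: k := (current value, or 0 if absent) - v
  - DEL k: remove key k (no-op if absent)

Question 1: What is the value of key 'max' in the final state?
Answer: -1

Derivation:
Track key 'max' through all 10 events:
  event 1 (t=10: INC max by 12): max (absent) -> 12
  event 2 (t=18: SET max = -7): max 12 -> -7
  event 3 (t=20: INC total by 4): max unchanged
  event 4 (t=23: SET max = 2): max -7 -> 2
  event 5 (t=32: INC count by 12): max unchanged
  event 6 (t=34: DEC max by 15): max 2 -> -13
  event 7 (t=43: INC max by 3): max -13 -> -10
  event 8 (t=46: SET count = 37): max unchanged
  event 9 (t=50: DEL total): max unchanged
  event 10 (t=59: INC max by 9): max -10 -> -1
Final: max = -1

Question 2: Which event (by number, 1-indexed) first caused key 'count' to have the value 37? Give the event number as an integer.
Looking for first event where count becomes 37:
  event 5: count = 12
  event 6: count = 12
  event 7: count = 12
  event 8: count 12 -> 37  <-- first match

Answer: 8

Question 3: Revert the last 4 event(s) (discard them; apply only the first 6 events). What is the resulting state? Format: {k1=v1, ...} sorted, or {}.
Answer: {count=12, max=-13, total=4}

Derivation:
Keep first 6 events (discard last 4):
  after event 1 (t=10: INC max by 12): {max=12}
  after event 2 (t=18: SET max = -7): {max=-7}
  after event 3 (t=20: INC total by 4): {max=-7, total=4}
  after event 4 (t=23: SET max = 2): {max=2, total=4}
  after event 5 (t=32: INC count by 12): {count=12, max=2, total=4}
  after event 6 (t=34: DEC max by 15): {count=12, max=-13, total=4}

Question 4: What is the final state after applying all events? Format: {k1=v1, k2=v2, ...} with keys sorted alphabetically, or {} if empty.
  after event 1 (t=10: INC max by 12): {max=12}
  after event 2 (t=18: SET max = -7): {max=-7}
  after event 3 (t=20: INC total by 4): {max=-7, total=4}
  after event 4 (t=23: SET max = 2): {max=2, total=4}
  after event 5 (t=32: INC count by 12): {count=12, max=2, total=4}
  after event 6 (t=34: DEC max by 15): {count=12, max=-13, total=4}
  after event 7 (t=43: INC max by 3): {count=12, max=-10, total=4}
  after event 8 (t=46: SET count = 37): {count=37, max=-10, total=4}
  after event 9 (t=50: DEL total): {count=37, max=-10}
  after event 10 (t=59: INC max by 9): {count=37, max=-1}

Answer: {count=37, max=-1}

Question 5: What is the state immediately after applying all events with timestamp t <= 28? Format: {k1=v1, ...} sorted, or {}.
Apply events with t <= 28 (4 events):
  after event 1 (t=10: INC max by 12): {max=12}
  after event 2 (t=18: SET max = -7): {max=-7}
  after event 3 (t=20: INC total by 4): {max=-7, total=4}
  after event 4 (t=23: SET max = 2): {max=2, total=4}

Answer: {max=2, total=4}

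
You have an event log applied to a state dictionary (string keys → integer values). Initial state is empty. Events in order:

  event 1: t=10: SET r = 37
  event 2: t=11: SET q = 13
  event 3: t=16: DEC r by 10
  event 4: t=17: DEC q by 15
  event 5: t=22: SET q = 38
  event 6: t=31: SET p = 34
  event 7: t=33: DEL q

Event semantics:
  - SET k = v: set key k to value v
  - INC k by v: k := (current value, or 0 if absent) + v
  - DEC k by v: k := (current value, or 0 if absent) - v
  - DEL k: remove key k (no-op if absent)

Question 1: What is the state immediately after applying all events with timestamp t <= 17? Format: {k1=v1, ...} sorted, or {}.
Apply events with t <= 17 (4 events):
  after event 1 (t=10: SET r = 37): {r=37}
  after event 2 (t=11: SET q = 13): {q=13, r=37}
  after event 3 (t=16: DEC r by 10): {q=13, r=27}
  after event 4 (t=17: DEC q by 15): {q=-2, r=27}

Answer: {q=-2, r=27}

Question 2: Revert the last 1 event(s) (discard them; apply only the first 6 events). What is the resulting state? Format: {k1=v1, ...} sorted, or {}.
Answer: {p=34, q=38, r=27}

Derivation:
Keep first 6 events (discard last 1):
  after event 1 (t=10: SET r = 37): {r=37}
  after event 2 (t=11: SET q = 13): {q=13, r=37}
  after event 3 (t=16: DEC r by 10): {q=13, r=27}
  after event 4 (t=17: DEC q by 15): {q=-2, r=27}
  after event 5 (t=22: SET q = 38): {q=38, r=27}
  after event 6 (t=31: SET p = 34): {p=34, q=38, r=27}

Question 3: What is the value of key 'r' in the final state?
Track key 'r' through all 7 events:
  event 1 (t=10: SET r = 37): r (absent) -> 37
  event 2 (t=11: SET q = 13): r unchanged
  event 3 (t=16: DEC r by 10): r 37 -> 27
  event 4 (t=17: DEC q by 15): r unchanged
  event 5 (t=22: SET q = 38): r unchanged
  event 6 (t=31: SET p = 34): r unchanged
  event 7 (t=33: DEL q): r unchanged
Final: r = 27

Answer: 27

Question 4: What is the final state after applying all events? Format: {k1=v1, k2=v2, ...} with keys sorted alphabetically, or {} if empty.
  after event 1 (t=10: SET r = 37): {r=37}
  after event 2 (t=11: SET q = 13): {q=13, r=37}
  after event 3 (t=16: DEC r by 10): {q=13, r=27}
  after event 4 (t=17: DEC q by 15): {q=-2, r=27}
  after event 5 (t=22: SET q = 38): {q=38, r=27}
  after event 6 (t=31: SET p = 34): {p=34, q=38, r=27}
  after event 7 (t=33: DEL q): {p=34, r=27}

Answer: {p=34, r=27}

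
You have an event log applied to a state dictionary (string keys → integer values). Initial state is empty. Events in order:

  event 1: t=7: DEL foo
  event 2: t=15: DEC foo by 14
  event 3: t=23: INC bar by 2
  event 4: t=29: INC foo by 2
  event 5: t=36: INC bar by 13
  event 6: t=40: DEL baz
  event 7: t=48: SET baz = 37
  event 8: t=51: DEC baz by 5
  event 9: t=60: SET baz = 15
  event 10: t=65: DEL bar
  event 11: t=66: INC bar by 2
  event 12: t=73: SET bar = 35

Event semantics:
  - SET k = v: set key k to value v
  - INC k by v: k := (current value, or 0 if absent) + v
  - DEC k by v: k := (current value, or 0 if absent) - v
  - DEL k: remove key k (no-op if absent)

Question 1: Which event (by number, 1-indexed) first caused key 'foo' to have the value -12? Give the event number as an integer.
Looking for first event where foo becomes -12:
  event 2: foo = -14
  event 3: foo = -14
  event 4: foo -14 -> -12  <-- first match

Answer: 4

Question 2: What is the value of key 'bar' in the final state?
Track key 'bar' through all 12 events:
  event 1 (t=7: DEL foo): bar unchanged
  event 2 (t=15: DEC foo by 14): bar unchanged
  event 3 (t=23: INC bar by 2): bar (absent) -> 2
  event 4 (t=29: INC foo by 2): bar unchanged
  event 5 (t=36: INC bar by 13): bar 2 -> 15
  event 6 (t=40: DEL baz): bar unchanged
  event 7 (t=48: SET baz = 37): bar unchanged
  event 8 (t=51: DEC baz by 5): bar unchanged
  event 9 (t=60: SET baz = 15): bar unchanged
  event 10 (t=65: DEL bar): bar 15 -> (absent)
  event 11 (t=66: INC bar by 2): bar (absent) -> 2
  event 12 (t=73: SET bar = 35): bar 2 -> 35
Final: bar = 35

Answer: 35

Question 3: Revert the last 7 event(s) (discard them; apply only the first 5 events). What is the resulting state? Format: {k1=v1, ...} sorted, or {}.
Keep first 5 events (discard last 7):
  after event 1 (t=7: DEL foo): {}
  after event 2 (t=15: DEC foo by 14): {foo=-14}
  after event 3 (t=23: INC bar by 2): {bar=2, foo=-14}
  after event 4 (t=29: INC foo by 2): {bar=2, foo=-12}
  after event 5 (t=36: INC bar by 13): {bar=15, foo=-12}

Answer: {bar=15, foo=-12}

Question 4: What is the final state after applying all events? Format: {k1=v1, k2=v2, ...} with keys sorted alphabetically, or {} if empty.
Answer: {bar=35, baz=15, foo=-12}

Derivation:
  after event 1 (t=7: DEL foo): {}
  after event 2 (t=15: DEC foo by 14): {foo=-14}
  after event 3 (t=23: INC bar by 2): {bar=2, foo=-14}
  after event 4 (t=29: INC foo by 2): {bar=2, foo=-12}
  after event 5 (t=36: INC bar by 13): {bar=15, foo=-12}
  after event 6 (t=40: DEL baz): {bar=15, foo=-12}
  after event 7 (t=48: SET baz = 37): {bar=15, baz=37, foo=-12}
  after event 8 (t=51: DEC baz by 5): {bar=15, baz=32, foo=-12}
  after event 9 (t=60: SET baz = 15): {bar=15, baz=15, foo=-12}
  after event 10 (t=65: DEL bar): {baz=15, foo=-12}
  after event 11 (t=66: INC bar by 2): {bar=2, baz=15, foo=-12}
  after event 12 (t=73: SET bar = 35): {bar=35, baz=15, foo=-12}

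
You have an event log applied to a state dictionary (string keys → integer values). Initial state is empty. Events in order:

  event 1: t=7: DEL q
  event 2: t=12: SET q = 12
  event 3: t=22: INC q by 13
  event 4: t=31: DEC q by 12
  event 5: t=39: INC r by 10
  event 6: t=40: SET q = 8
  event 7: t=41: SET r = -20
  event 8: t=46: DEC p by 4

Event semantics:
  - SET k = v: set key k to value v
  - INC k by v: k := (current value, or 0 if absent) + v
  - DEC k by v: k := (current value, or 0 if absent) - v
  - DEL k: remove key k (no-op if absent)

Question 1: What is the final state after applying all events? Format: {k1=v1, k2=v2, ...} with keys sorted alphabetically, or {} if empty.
  after event 1 (t=7: DEL q): {}
  after event 2 (t=12: SET q = 12): {q=12}
  after event 3 (t=22: INC q by 13): {q=25}
  after event 4 (t=31: DEC q by 12): {q=13}
  after event 5 (t=39: INC r by 10): {q=13, r=10}
  after event 6 (t=40: SET q = 8): {q=8, r=10}
  after event 7 (t=41: SET r = -20): {q=8, r=-20}
  after event 8 (t=46: DEC p by 4): {p=-4, q=8, r=-20}

Answer: {p=-4, q=8, r=-20}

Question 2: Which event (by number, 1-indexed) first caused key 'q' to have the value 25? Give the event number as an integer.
Answer: 3

Derivation:
Looking for first event where q becomes 25:
  event 2: q = 12
  event 3: q 12 -> 25  <-- first match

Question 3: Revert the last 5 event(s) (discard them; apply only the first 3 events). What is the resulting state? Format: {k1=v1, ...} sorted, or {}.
Answer: {q=25}

Derivation:
Keep first 3 events (discard last 5):
  after event 1 (t=7: DEL q): {}
  after event 2 (t=12: SET q = 12): {q=12}
  after event 3 (t=22: INC q by 13): {q=25}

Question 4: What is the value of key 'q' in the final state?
Track key 'q' through all 8 events:
  event 1 (t=7: DEL q): q (absent) -> (absent)
  event 2 (t=12: SET q = 12): q (absent) -> 12
  event 3 (t=22: INC q by 13): q 12 -> 25
  event 4 (t=31: DEC q by 12): q 25 -> 13
  event 5 (t=39: INC r by 10): q unchanged
  event 6 (t=40: SET q = 8): q 13 -> 8
  event 7 (t=41: SET r = -20): q unchanged
  event 8 (t=46: DEC p by 4): q unchanged
Final: q = 8

Answer: 8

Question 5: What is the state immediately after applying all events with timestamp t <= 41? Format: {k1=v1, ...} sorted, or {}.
Apply events with t <= 41 (7 events):
  after event 1 (t=7: DEL q): {}
  after event 2 (t=12: SET q = 12): {q=12}
  after event 3 (t=22: INC q by 13): {q=25}
  after event 4 (t=31: DEC q by 12): {q=13}
  after event 5 (t=39: INC r by 10): {q=13, r=10}
  after event 6 (t=40: SET q = 8): {q=8, r=10}
  after event 7 (t=41: SET r = -20): {q=8, r=-20}

Answer: {q=8, r=-20}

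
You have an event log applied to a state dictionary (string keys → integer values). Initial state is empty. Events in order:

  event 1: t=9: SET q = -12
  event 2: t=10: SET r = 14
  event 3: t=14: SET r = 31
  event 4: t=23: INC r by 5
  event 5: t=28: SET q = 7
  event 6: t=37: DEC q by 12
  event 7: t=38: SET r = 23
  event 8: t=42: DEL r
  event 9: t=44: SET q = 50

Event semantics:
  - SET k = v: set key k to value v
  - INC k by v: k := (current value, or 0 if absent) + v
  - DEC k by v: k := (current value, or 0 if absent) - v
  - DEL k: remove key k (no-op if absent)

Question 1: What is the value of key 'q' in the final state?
Track key 'q' through all 9 events:
  event 1 (t=9: SET q = -12): q (absent) -> -12
  event 2 (t=10: SET r = 14): q unchanged
  event 3 (t=14: SET r = 31): q unchanged
  event 4 (t=23: INC r by 5): q unchanged
  event 5 (t=28: SET q = 7): q -12 -> 7
  event 6 (t=37: DEC q by 12): q 7 -> -5
  event 7 (t=38: SET r = 23): q unchanged
  event 8 (t=42: DEL r): q unchanged
  event 9 (t=44: SET q = 50): q -5 -> 50
Final: q = 50

Answer: 50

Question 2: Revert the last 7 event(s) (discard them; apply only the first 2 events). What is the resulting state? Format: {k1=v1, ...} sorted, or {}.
Keep first 2 events (discard last 7):
  after event 1 (t=9: SET q = -12): {q=-12}
  after event 2 (t=10: SET r = 14): {q=-12, r=14}

Answer: {q=-12, r=14}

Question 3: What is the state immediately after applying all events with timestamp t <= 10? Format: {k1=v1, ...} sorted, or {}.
Apply events with t <= 10 (2 events):
  after event 1 (t=9: SET q = -12): {q=-12}
  after event 2 (t=10: SET r = 14): {q=-12, r=14}

Answer: {q=-12, r=14}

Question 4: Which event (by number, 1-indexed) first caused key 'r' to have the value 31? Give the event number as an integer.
Answer: 3

Derivation:
Looking for first event where r becomes 31:
  event 2: r = 14
  event 3: r 14 -> 31  <-- first match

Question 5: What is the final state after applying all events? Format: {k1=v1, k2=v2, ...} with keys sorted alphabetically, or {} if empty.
  after event 1 (t=9: SET q = -12): {q=-12}
  after event 2 (t=10: SET r = 14): {q=-12, r=14}
  after event 3 (t=14: SET r = 31): {q=-12, r=31}
  after event 4 (t=23: INC r by 5): {q=-12, r=36}
  after event 5 (t=28: SET q = 7): {q=7, r=36}
  after event 6 (t=37: DEC q by 12): {q=-5, r=36}
  after event 7 (t=38: SET r = 23): {q=-5, r=23}
  after event 8 (t=42: DEL r): {q=-5}
  after event 9 (t=44: SET q = 50): {q=50}

Answer: {q=50}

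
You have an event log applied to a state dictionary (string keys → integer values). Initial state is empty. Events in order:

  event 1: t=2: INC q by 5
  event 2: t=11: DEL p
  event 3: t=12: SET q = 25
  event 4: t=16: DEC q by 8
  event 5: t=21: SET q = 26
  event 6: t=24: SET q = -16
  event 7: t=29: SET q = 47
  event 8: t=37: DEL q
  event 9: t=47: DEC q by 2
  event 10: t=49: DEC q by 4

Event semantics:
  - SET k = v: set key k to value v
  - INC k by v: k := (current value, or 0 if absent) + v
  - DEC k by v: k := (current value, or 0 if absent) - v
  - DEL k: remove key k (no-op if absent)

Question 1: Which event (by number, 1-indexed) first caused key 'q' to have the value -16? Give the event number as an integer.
Looking for first event where q becomes -16:
  event 1: q = 5
  event 2: q = 5
  event 3: q = 25
  event 4: q = 17
  event 5: q = 26
  event 6: q 26 -> -16  <-- first match

Answer: 6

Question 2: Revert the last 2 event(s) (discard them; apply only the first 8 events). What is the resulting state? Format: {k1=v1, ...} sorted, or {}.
Answer: {}

Derivation:
Keep first 8 events (discard last 2):
  after event 1 (t=2: INC q by 5): {q=5}
  after event 2 (t=11: DEL p): {q=5}
  after event 3 (t=12: SET q = 25): {q=25}
  after event 4 (t=16: DEC q by 8): {q=17}
  after event 5 (t=21: SET q = 26): {q=26}
  after event 6 (t=24: SET q = -16): {q=-16}
  after event 7 (t=29: SET q = 47): {q=47}
  after event 8 (t=37: DEL q): {}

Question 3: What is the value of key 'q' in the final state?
Answer: -6

Derivation:
Track key 'q' through all 10 events:
  event 1 (t=2: INC q by 5): q (absent) -> 5
  event 2 (t=11: DEL p): q unchanged
  event 3 (t=12: SET q = 25): q 5 -> 25
  event 4 (t=16: DEC q by 8): q 25 -> 17
  event 5 (t=21: SET q = 26): q 17 -> 26
  event 6 (t=24: SET q = -16): q 26 -> -16
  event 7 (t=29: SET q = 47): q -16 -> 47
  event 8 (t=37: DEL q): q 47 -> (absent)
  event 9 (t=47: DEC q by 2): q (absent) -> -2
  event 10 (t=49: DEC q by 4): q -2 -> -6
Final: q = -6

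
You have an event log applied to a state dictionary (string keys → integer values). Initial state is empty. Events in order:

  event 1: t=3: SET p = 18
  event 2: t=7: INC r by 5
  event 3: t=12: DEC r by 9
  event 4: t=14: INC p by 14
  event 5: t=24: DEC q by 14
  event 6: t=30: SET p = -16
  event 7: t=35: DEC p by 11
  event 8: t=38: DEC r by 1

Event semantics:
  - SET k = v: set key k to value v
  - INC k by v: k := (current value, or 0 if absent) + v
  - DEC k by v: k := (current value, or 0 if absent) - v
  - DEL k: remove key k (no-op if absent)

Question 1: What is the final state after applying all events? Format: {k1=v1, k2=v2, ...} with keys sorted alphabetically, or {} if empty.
  after event 1 (t=3: SET p = 18): {p=18}
  after event 2 (t=7: INC r by 5): {p=18, r=5}
  after event 3 (t=12: DEC r by 9): {p=18, r=-4}
  after event 4 (t=14: INC p by 14): {p=32, r=-4}
  after event 5 (t=24: DEC q by 14): {p=32, q=-14, r=-4}
  after event 6 (t=30: SET p = -16): {p=-16, q=-14, r=-4}
  after event 7 (t=35: DEC p by 11): {p=-27, q=-14, r=-4}
  after event 8 (t=38: DEC r by 1): {p=-27, q=-14, r=-5}

Answer: {p=-27, q=-14, r=-5}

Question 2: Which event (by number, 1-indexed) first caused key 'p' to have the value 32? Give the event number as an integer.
Looking for first event where p becomes 32:
  event 1: p = 18
  event 2: p = 18
  event 3: p = 18
  event 4: p 18 -> 32  <-- first match

Answer: 4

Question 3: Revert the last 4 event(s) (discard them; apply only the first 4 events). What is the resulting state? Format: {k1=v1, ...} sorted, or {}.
Keep first 4 events (discard last 4):
  after event 1 (t=3: SET p = 18): {p=18}
  after event 2 (t=7: INC r by 5): {p=18, r=5}
  after event 3 (t=12: DEC r by 9): {p=18, r=-4}
  after event 4 (t=14: INC p by 14): {p=32, r=-4}

Answer: {p=32, r=-4}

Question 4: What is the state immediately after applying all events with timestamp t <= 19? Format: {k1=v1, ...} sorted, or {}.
Answer: {p=32, r=-4}

Derivation:
Apply events with t <= 19 (4 events):
  after event 1 (t=3: SET p = 18): {p=18}
  after event 2 (t=7: INC r by 5): {p=18, r=5}
  after event 3 (t=12: DEC r by 9): {p=18, r=-4}
  after event 4 (t=14: INC p by 14): {p=32, r=-4}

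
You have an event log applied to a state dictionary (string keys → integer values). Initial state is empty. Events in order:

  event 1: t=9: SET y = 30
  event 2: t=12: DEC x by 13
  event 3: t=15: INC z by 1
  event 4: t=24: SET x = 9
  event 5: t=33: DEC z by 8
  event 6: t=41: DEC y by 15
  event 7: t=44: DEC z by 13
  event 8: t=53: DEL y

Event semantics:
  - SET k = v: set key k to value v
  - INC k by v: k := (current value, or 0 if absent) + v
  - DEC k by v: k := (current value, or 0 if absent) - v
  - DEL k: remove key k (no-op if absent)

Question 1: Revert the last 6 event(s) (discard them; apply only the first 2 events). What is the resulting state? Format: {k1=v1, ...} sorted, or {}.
Answer: {x=-13, y=30}

Derivation:
Keep first 2 events (discard last 6):
  after event 1 (t=9: SET y = 30): {y=30}
  after event 2 (t=12: DEC x by 13): {x=-13, y=30}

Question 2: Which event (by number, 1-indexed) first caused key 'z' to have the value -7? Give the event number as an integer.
Answer: 5

Derivation:
Looking for first event where z becomes -7:
  event 3: z = 1
  event 4: z = 1
  event 5: z 1 -> -7  <-- first match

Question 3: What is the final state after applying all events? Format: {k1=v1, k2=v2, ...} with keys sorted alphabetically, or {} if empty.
Answer: {x=9, z=-20}

Derivation:
  after event 1 (t=9: SET y = 30): {y=30}
  after event 2 (t=12: DEC x by 13): {x=-13, y=30}
  after event 3 (t=15: INC z by 1): {x=-13, y=30, z=1}
  after event 4 (t=24: SET x = 9): {x=9, y=30, z=1}
  after event 5 (t=33: DEC z by 8): {x=9, y=30, z=-7}
  after event 6 (t=41: DEC y by 15): {x=9, y=15, z=-7}
  after event 7 (t=44: DEC z by 13): {x=9, y=15, z=-20}
  after event 8 (t=53: DEL y): {x=9, z=-20}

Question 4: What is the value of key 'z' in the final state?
Track key 'z' through all 8 events:
  event 1 (t=9: SET y = 30): z unchanged
  event 2 (t=12: DEC x by 13): z unchanged
  event 3 (t=15: INC z by 1): z (absent) -> 1
  event 4 (t=24: SET x = 9): z unchanged
  event 5 (t=33: DEC z by 8): z 1 -> -7
  event 6 (t=41: DEC y by 15): z unchanged
  event 7 (t=44: DEC z by 13): z -7 -> -20
  event 8 (t=53: DEL y): z unchanged
Final: z = -20

Answer: -20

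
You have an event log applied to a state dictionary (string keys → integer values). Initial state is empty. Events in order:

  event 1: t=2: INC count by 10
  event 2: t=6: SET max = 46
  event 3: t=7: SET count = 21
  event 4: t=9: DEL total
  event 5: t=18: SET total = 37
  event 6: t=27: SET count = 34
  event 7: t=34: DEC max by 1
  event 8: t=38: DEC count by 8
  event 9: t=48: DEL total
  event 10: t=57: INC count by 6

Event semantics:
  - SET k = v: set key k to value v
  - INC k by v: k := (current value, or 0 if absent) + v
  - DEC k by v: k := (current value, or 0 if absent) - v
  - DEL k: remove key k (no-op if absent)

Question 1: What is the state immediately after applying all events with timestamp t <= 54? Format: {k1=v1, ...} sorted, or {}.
Answer: {count=26, max=45}

Derivation:
Apply events with t <= 54 (9 events):
  after event 1 (t=2: INC count by 10): {count=10}
  after event 2 (t=6: SET max = 46): {count=10, max=46}
  after event 3 (t=7: SET count = 21): {count=21, max=46}
  after event 4 (t=9: DEL total): {count=21, max=46}
  after event 5 (t=18: SET total = 37): {count=21, max=46, total=37}
  after event 6 (t=27: SET count = 34): {count=34, max=46, total=37}
  after event 7 (t=34: DEC max by 1): {count=34, max=45, total=37}
  after event 8 (t=38: DEC count by 8): {count=26, max=45, total=37}
  after event 9 (t=48: DEL total): {count=26, max=45}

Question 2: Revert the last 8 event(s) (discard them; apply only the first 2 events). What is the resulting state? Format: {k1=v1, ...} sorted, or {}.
Answer: {count=10, max=46}

Derivation:
Keep first 2 events (discard last 8):
  after event 1 (t=2: INC count by 10): {count=10}
  after event 2 (t=6: SET max = 46): {count=10, max=46}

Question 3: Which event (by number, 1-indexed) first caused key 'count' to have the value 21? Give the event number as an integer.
Answer: 3

Derivation:
Looking for first event where count becomes 21:
  event 1: count = 10
  event 2: count = 10
  event 3: count 10 -> 21  <-- first match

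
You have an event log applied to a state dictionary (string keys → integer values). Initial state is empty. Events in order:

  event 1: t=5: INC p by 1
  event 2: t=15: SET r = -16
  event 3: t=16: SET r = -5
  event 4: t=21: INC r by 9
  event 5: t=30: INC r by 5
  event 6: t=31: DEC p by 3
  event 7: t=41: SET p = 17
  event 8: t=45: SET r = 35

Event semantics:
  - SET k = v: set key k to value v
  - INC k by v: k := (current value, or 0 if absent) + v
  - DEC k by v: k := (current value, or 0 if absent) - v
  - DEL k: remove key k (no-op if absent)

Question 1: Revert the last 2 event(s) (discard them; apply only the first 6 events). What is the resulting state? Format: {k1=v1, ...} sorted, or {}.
Keep first 6 events (discard last 2):
  after event 1 (t=5: INC p by 1): {p=1}
  after event 2 (t=15: SET r = -16): {p=1, r=-16}
  after event 3 (t=16: SET r = -5): {p=1, r=-5}
  after event 4 (t=21: INC r by 9): {p=1, r=4}
  after event 5 (t=30: INC r by 5): {p=1, r=9}
  after event 6 (t=31: DEC p by 3): {p=-2, r=9}

Answer: {p=-2, r=9}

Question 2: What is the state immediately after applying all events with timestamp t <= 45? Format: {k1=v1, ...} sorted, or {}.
Apply events with t <= 45 (8 events):
  after event 1 (t=5: INC p by 1): {p=1}
  after event 2 (t=15: SET r = -16): {p=1, r=-16}
  after event 3 (t=16: SET r = -5): {p=1, r=-5}
  after event 4 (t=21: INC r by 9): {p=1, r=4}
  after event 5 (t=30: INC r by 5): {p=1, r=9}
  after event 6 (t=31: DEC p by 3): {p=-2, r=9}
  after event 7 (t=41: SET p = 17): {p=17, r=9}
  after event 8 (t=45: SET r = 35): {p=17, r=35}

Answer: {p=17, r=35}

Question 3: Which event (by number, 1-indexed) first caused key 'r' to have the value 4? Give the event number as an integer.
Looking for first event where r becomes 4:
  event 2: r = -16
  event 3: r = -5
  event 4: r -5 -> 4  <-- first match

Answer: 4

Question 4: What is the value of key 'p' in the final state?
Answer: 17

Derivation:
Track key 'p' through all 8 events:
  event 1 (t=5: INC p by 1): p (absent) -> 1
  event 2 (t=15: SET r = -16): p unchanged
  event 3 (t=16: SET r = -5): p unchanged
  event 4 (t=21: INC r by 9): p unchanged
  event 5 (t=30: INC r by 5): p unchanged
  event 6 (t=31: DEC p by 3): p 1 -> -2
  event 7 (t=41: SET p = 17): p -2 -> 17
  event 8 (t=45: SET r = 35): p unchanged
Final: p = 17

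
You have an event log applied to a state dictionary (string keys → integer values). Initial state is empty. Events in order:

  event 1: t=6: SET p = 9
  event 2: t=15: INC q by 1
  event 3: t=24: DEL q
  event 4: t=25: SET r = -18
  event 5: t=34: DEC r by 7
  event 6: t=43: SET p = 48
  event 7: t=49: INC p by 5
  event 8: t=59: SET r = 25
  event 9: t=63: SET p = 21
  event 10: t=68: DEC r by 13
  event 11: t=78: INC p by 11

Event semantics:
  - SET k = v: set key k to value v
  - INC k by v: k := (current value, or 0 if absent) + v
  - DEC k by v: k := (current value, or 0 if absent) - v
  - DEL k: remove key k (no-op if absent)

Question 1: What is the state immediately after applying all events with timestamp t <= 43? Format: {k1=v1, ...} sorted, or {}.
Apply events with t <= 43 (6 events):
  after event 1 (t=6: SET p = 9): {p=9}
  after event 2 (t=15: INC q by 1): {p=9, q=1}
  after event 3 (t=24: DEL q): {p=9}
  after event 4 (t=25: SET r = -18): {p=9, r=-18}
  after event 5 (t=34: DEC r by 7): {p=9, r=-25}
  after event 6 (t=43: SET p = 48): {p=48, r=-25}

Answer: {p=48, r=-25}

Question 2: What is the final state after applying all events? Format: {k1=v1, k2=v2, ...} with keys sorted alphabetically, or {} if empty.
Answer: {p=32, r=12}

Derivation:
  after event 1 (t=6: SET p = 9): {p=9}
  after event 2 (t=15: INC q by 1): {p=9, q=1}
  after event 3 (t=24: DEL q): {p=9}
  after event 4 (t=25: SET r = -18): {p=9, r=-18}
  after event 5 (t=34: DEC r by 7): {p=9, r=-25}
  after event 6 (t=43: SET p = 48): {p=48, r=-25}
  after event 7 (t=49: INC p by 5): {p=53, r=-25}
  after event 8 (t=59: SET r = 25): {p=53, r=25}
  after event 9 (t=63: SET p = 21): {p=21, r=25}
  after event 10 (t=68: DEC r by 13): {p=21, r=12}
  after event 11 (t=78: INC p by 11): {p=32, r=12}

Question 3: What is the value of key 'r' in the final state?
Track key 'r' through all 11 events:
  event 1 (t=6: SET p = 9): r unchanged
  event 2 (t=15: INC q by 1): r unchanged
  event 3 (t=24: DEL q): r unchanged
  event 4 (t=25: SET r = -18): r (absent) -> -18
  event 5 (t=34: DEC r by 7): r -18 -> -25
  event 6 (t=43: SET p = 48): r unchanged
  event 7 (t=49: INC p by 5): r unchanged
  event 8 (t=59: SET r = 25): r -25 -> 25
  event 9 (t=63: SET p = 21): r unchanged
  event 10 (t=68: DEC r by 13): r 25 -> 12
  event 11 (t=78: INC p by 11): r unchanged
Final: r = 12

Answer: 12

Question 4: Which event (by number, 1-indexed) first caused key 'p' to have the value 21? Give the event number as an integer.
Looking for first event where p becomes 21:
  event 1: p = 9
  event 2: p = 9
  event 3: p = 9
  event 4: p = 9
  event 5: p = 9
  event 6: p = 48
  event 7: p = 53
  event 8: p = 53
  event 9: p 53 -> 21  <-- first match

Answer: 9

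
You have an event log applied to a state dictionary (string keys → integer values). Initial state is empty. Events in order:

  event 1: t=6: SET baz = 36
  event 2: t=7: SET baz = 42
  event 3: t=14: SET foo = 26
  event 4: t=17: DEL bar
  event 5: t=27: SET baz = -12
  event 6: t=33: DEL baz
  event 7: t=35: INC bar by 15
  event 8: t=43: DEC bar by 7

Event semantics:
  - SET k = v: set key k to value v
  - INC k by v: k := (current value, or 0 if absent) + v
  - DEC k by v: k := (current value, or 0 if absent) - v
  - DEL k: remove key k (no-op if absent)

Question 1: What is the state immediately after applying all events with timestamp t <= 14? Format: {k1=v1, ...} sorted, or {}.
Answer: {baz=42, foo=26}

Derivation:
Apply events with t <= 14 (3 events):
  after event 1 (t=6: SET baz = 36): {baz=36}
  after event 2 (t=7: SET baz = 42): {baz=42}
  after event 3 (t=14: SET foo = 26): {baz=42, foo=26}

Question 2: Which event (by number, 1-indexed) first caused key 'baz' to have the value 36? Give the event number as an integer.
Answer: 1

Derivation:
Looking for first event where baz becomes 36:
  event 1: baz (absent) -> 36  <-- first match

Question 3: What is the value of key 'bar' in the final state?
Answer: 8

Derivation:
Track key 'bar' through all 8 events:
  event 1 (t=6: SET baz = 36): bar unchanged
  event 2 (t=7: SET baz = 42): bar unchanged
  event 3 (t=14: SET foo = 26): bar unchanged
  event 4 (t=17: DEL bar): bar (absent) -> (absent)
  event 5 (t=27: SET baz = -12): bar unchanged
  event 6 (t=33: DEL baz): bar unchanged
  event 7 (t=35: INC bar by 15): bar (absent) -> 15
  event 8 (t=43: DEC bar by 7): bar 15 -> 8
Final: bar = 8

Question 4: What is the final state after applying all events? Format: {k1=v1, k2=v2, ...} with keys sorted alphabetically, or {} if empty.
Answer: {bar=8, foo=26}

Derivation:
  after event 1 (t=6: SET baz = 36): {baz=36}
  after event 2 (t=7: SET baz = 42): {baz=42}
  after event 3 (t=14: SET foo = 26): {baz=42, foo=26}
  after event 4 (t=17: DEL bar): {baz=42, foo=26}
  after event 5 (t=27: SET baz = -12): {baz=-12, foo=26}
  after event 6 (t=33: DEL baz): {foo=26}
  after event 7 (t=35: INC bar by 15): {bar=15, foo=26}
  after event 8 (t=43: DEC bar by 7): {bar=8, foo=26}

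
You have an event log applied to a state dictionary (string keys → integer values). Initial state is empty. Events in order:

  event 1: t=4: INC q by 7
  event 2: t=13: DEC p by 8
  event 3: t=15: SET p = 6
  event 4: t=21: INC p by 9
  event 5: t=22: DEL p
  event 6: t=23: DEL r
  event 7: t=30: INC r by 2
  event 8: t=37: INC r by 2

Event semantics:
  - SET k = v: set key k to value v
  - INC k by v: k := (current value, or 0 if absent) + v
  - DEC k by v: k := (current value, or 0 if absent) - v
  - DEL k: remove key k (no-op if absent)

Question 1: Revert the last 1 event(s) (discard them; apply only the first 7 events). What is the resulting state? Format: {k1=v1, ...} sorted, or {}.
Keep first 7 events (discard last 1):
  after event 1 (t=4: INC q by 7): {q=7}
  after event 2 (t=13: DEC p by 8): {p=-8, q=7}
  after event 3 (t=15: SET p = 6): {p=6, q=7}
  after event 4 (t=21: INC p by 9): {p=15, q=7}
  after event 5 (t=22: DEL p): {q=7}
  after event 6 (t=23: DEL r): {q=7}
  after event 7 (t=30: INC r by 2): {q=7, r=2}

Answer: {q=7, r=2}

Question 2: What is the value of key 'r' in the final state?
Track key 'r' through all 8 events:
  event 1 (t=4: INC q by 7): r unchanged
  event 2 (t=13: DEC p by 8): r unchanged
  event 3 (t=15: SET p = 6): r unchanged
  event 4 (t=21: INC p by 9): r unchanged
  event 5 (t=22: DEL p): r unchanged
  event 6 (t=23: DEL r): r (absent) -> (absent)
  event 7 (t=30: INC r by 2): r (absent) -> 2
  event 8 (t=37: INC r by 2): r 2 -> 4
Final: r = 4

Answer: 4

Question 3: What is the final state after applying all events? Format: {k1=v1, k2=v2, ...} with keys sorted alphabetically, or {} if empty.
  after event 1 (t=4: INC q by 7): {q=7}
  after event 2 (t=13: DEC p by 8): {p=-8, q=7}
  after event 3 (t=15: SET p = 6): {p=6, q=7}
  after event 4 (t=21: INC p by 9): {p=15, q=7}
  after event 5 (t=22: DEL p): {q=7}
  after event 6 (t=23: DEL r): {q=7}
  after event 7 (t=30: INC r by 2): {q=7, r=2}
  after event 8 (t=37: INC r by 2): {q=7, r=4}

Answer: {q=7, r=4}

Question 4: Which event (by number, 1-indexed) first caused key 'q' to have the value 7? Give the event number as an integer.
Looking for first event where q becomes 7:
  event 1: q (absent) -> 7  <-- first match

Answer: 1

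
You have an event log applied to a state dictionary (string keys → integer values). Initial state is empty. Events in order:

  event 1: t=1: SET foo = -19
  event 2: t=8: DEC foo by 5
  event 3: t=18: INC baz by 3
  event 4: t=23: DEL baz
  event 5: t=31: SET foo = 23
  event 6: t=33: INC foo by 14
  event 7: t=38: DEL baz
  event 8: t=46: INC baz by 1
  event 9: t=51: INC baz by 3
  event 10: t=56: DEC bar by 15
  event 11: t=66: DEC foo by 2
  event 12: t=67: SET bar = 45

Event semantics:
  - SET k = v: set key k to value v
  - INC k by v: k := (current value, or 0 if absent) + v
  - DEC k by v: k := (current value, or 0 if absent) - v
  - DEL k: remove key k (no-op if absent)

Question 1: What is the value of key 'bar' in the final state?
Track key 'bar' through all 12 events:
  event 1 (t=1: SET foo = -19): bar unchanged
  event 2 (t=8: DEC foo by 5): bar unchanged
  event 3 (t=18: INC baz by 3): bar unchanged
  event 4 (t=23: DEL baz): bar unchanged
  event 5 (t=31: SET foo = 23): bar unchanged
  event 6 (t=33: INC foo by 14): bar unchanged
  event 7 (t=38: DEL baz): bar unchanged
  event 8 (t=46: INC baz by 1): bar unchanged
  event 9 (t=51: INC baz by 3): bar unchanged
  event 10 (t=56: DEC bar by 15): bar (absent) -> -15
  event 11 (t=66: DEC foo by 2): bar unchanged
  event 12 (t=67: SET bar = 45): bar -15 -> 45
Final: bar = 45

Answer: 45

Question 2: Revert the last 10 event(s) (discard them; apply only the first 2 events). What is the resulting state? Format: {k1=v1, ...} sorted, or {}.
Answer: {foo=-24}

Derivation:
Keep first 2 events (discard last 10):
  after event 1 (t=1: SET foo = -19): {foo=-19}
  after event 2 (t=8: DEC foo by 5): {foo=-24}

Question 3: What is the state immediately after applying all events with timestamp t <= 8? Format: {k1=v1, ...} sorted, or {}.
Answer: {foo=-24}

Derivation:
Apply events with t <= 8 (2 events):
  after event 1 (t=1: SET foo = -19): {foo=-19}
  after event 2 (t=8: DEC foo by 5): {foo=-24}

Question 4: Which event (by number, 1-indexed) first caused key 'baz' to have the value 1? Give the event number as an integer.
Answer: 8

Derivation:
Looking for first event where baz becomes 1:
  event 3: baz = 3
  event 4: baz = (absent)
  event 8: baz (absent) -> 1  <-- first match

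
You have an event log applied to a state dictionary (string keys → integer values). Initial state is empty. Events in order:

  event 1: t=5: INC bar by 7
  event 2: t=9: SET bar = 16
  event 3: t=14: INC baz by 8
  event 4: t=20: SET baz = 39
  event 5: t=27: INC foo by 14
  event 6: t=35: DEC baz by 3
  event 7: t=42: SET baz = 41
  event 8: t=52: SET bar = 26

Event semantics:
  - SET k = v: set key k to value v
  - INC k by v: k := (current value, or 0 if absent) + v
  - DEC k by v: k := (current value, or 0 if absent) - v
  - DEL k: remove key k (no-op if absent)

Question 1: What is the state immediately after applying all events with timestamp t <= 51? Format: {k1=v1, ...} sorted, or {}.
Apply events with t <= 51 (7 events):
  after event 1 (t=5: INC bar by 7): {bar=7}
  after event 2 (t=9: SET bar = 16): {bar=16}
  after event 3 (t=14: INC baz by 8): {bar=16, baz=8}
  after event 4 (t=20: SET baz = 39): {bar=16, baz=39}
  after event 5 (t=27: INC foo by 14): {bar=16, baz=39, foo=14}
  after event 6 (t=35: DEC baz by 3): {bar=16, baz=36, foo=14}
  after event 7 (t=42: SET baz = 41): {bar=16, baz=41, foo=14}

Answer: {bar=16, baz=41, foo=14}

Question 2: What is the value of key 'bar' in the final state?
Track key 'bar' through all 8 events:
  event 1 (t=5: INC bar by 7): bar (absent) -> 7
  event 2 (t=9: SET bar = 16): bar 7 -> 16
  event 3 (t=14: INC baz by 8): bar unchanged
  event 4 (t=20: SET baz = 39): bar unchanged
  event 5 (t=27: INC foo by 14): bar unchanged
  event 6 (t=35: DEC baz by 3): bar unchanged
  event 7 (t=42: SET baz = 41): bar unchanged
  event 8 (t=52: SET bar = 26): bar 16 -> 26
Final: bar = 26

Answer: 26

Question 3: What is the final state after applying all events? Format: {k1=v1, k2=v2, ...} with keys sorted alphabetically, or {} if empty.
  after event 1 (t=5: INC bar by 7): {bar=7}
  after event 2 (t=9: SET bar = 16): {bar=16}
  after event 3 (t=14: INC baz by 8): {bar=16, baz=8}
  after event 4 (t=20: SET baz = 39): {bar=16, baz=39}
  after event 5 (t=27: INC foo by 14): {bar=16, baz=39, foo=14}
  after event 6 (t=35: DEC baz by 3): {bar=16, baz=36, foo=14}
  after event 7 (t=42: SET baz = 41): {bar=16, baz=41, foo=14}
  after event 8 (t=52: SET bar = 26): {bar=26, baz=41, foo=14}

Answer: {bar=26, baz=41, foo=14}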